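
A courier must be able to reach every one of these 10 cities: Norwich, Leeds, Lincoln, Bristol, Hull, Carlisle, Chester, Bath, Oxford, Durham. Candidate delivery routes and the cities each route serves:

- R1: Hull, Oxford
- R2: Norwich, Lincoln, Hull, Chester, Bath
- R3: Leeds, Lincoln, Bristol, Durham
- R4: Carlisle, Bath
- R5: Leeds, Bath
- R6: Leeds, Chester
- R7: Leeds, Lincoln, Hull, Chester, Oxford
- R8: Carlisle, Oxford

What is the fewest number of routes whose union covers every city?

R2, R3, R8 together cover {Norwich, Leeds, Lincoln, Bristol, Hull, Carlisle, Chester, Bath, Oxford, Durham} — every city.
No 2 of the 8 routes cover everything (all 28 pairs fall short), so 3 is minimum.

3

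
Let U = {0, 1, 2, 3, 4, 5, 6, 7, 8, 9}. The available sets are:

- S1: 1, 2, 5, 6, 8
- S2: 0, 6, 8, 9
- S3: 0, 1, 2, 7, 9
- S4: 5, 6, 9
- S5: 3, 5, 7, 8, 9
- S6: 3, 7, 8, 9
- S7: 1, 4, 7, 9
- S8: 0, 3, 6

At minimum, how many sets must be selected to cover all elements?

3

S1, S7, S8 together cover {0, 1, 2, 3, 4, 5, 6, 7, 8, 9} — every element.
No 2 of the 8 sets cover everything (all 28 pairs fall short), so 3 is minimum.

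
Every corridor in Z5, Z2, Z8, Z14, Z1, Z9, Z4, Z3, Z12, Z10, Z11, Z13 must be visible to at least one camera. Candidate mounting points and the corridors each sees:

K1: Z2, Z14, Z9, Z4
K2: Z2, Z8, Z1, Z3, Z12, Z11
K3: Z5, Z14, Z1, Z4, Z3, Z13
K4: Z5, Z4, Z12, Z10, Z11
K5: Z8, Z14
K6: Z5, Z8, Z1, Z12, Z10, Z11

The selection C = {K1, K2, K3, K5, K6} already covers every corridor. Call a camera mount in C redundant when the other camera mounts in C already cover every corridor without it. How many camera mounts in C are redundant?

Drop K1: Z9 uncovered — not redundant.
Drop K2: the rest still cover every corridor — redundant.
Drop K3: Z13 uncovered — not redundant.
Drop K5: the rest still cover every corridor — redundant.
Drop K6: Z10 uncovered — not redundant.
2 redundant: K2, K5.

2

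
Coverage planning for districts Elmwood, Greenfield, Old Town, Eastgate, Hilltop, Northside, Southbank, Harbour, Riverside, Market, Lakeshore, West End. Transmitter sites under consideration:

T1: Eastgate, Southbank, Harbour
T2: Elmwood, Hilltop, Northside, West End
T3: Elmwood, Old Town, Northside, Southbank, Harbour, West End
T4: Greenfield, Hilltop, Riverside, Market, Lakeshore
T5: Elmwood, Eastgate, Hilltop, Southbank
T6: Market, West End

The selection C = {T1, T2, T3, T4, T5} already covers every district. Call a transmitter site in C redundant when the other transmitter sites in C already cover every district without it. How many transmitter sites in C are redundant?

Drop T1: the rest still cover every district — redundant.
Drop T2: the rest still cover every district — redundant.
Drop T3: Old Town uncovered — not redundant.
Drop T4: Greenfield, Riverside, Market, Lakeshore uncovered — not redundant.
Drop T5: the rest still cover every district — redundant.
3 redundant: T1, T2, T5.

3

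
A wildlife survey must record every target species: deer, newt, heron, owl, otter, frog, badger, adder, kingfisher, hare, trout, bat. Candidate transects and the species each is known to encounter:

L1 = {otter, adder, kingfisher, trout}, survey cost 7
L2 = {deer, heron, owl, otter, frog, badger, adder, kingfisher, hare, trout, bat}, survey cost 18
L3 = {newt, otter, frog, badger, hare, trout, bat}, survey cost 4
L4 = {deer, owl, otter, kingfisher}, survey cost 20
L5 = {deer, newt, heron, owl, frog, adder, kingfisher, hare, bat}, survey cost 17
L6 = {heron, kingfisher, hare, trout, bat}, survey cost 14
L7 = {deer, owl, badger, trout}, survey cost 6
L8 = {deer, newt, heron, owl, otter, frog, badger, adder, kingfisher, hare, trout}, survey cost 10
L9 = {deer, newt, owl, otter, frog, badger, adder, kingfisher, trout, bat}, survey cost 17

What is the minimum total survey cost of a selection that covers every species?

L3, L8 cover every species at survey cost 4 + 10 = 14.
Any cover uses at least 2 transects; among all covering selections none totals below 14.

14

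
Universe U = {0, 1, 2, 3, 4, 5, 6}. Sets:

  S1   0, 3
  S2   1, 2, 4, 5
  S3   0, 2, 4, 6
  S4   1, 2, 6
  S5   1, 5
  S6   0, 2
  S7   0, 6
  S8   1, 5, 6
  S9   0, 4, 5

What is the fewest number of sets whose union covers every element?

S1, S2, S3 together cover {0, 1, 2, 3, 4, 5, 6} — every element.
No 2 of the 9 sets cover everything (all 36 pairs fall short), so 3 is minimum.

3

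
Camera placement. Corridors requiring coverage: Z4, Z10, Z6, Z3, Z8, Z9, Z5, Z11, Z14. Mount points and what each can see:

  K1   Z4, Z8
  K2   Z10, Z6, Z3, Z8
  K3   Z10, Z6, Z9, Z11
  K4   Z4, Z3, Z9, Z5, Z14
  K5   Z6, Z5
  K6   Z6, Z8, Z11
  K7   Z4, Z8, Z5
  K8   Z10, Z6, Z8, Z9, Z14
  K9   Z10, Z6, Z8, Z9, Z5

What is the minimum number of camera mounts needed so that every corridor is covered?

K1, K3, K4 together cover {Z4, Z10, Z6, Z3, Z8, Z9, Z5, Z11, Z14} — every corridor.
No 2 of the 9 camera mounts cover everything (all 36 pairs fall short), so 3 is minimum.

3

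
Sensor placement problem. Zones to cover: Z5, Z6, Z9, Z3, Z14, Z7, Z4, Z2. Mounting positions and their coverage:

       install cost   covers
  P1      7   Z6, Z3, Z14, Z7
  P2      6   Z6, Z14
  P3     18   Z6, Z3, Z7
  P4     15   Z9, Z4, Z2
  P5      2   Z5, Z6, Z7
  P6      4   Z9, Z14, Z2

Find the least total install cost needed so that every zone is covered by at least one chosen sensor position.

24

P1, P4, P5 cover every zone at install cost 7 + 15 + 2 = 24.
Any cover uses at least 3 sensor positions; among all covering selections none totals below 24.
Greedy by coverage-per-install cost would pick P5, P6, P1, P4 for 28 — worse than the optimum 24.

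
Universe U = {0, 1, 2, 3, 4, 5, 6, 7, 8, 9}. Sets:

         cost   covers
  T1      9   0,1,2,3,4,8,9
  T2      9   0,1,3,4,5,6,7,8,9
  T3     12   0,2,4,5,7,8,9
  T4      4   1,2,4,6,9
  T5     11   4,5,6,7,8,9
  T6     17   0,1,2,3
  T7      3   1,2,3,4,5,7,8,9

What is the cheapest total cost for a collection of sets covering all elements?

12

T2, T7 cover every element at cost 9 + 3 = 12.
Any cover uses at least 2 sets; among all covering selections none totals below 12.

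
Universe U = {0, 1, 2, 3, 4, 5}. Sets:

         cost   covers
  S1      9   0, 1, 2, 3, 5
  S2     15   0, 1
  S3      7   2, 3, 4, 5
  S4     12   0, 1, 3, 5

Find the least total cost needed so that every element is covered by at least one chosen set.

16

S1, S3 cover every element at cost 9 + 7 = 16.
Any cover uses at least 2 sets; among all covering selections none totals below 16.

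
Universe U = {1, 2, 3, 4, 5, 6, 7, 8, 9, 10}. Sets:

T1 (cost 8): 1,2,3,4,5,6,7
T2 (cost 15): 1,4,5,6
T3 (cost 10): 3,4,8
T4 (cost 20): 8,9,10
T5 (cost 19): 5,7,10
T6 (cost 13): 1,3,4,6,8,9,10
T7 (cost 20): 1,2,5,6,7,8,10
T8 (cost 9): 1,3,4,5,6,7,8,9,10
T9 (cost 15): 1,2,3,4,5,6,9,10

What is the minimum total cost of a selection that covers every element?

17

T1, T8 cover every element at cost 8 + 9 = 17.
Any cover uses at least 2 sets; among all covering selections none totals below 17.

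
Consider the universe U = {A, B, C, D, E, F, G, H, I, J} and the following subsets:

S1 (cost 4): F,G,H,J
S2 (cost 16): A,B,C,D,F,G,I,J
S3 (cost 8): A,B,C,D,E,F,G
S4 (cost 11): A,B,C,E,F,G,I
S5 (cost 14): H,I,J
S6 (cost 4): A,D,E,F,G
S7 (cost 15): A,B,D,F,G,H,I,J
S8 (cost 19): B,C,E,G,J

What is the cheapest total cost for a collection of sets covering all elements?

S1, S4, S6 cover every element at cost 4 + 11 + 4 = 19.
Any cover uses at least 2 sets; among all covering selections none totals below 19.

19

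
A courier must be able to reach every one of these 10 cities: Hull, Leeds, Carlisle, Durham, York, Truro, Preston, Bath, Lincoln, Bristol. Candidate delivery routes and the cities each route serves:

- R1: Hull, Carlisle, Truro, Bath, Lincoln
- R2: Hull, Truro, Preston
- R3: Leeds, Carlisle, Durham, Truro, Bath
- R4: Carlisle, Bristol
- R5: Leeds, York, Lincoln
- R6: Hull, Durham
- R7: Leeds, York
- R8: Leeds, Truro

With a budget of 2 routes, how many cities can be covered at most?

7

Choosing R1, R3 covers {Hull, Leeds, Carlisle, Durham, Truro, Bath, Lincoln} — 7 cities.
No choice of 2 routes does better; here York, Preston, Bristol are left uncovered.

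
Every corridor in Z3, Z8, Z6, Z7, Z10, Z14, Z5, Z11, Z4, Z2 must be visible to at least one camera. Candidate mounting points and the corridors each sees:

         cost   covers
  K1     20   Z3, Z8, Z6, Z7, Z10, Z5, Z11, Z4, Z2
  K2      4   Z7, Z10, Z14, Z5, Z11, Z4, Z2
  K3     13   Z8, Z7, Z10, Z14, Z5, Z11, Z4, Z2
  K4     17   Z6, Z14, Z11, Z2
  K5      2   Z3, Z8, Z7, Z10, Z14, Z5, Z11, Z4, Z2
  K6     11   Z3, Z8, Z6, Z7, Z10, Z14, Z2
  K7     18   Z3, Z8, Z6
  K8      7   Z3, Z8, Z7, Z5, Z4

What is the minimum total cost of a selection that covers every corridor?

K5, K6 cover every corridor at cost 2 + 11 = 13.
Any cover uses at least 2 camera mounts; among all covering selections none totals below 13.

13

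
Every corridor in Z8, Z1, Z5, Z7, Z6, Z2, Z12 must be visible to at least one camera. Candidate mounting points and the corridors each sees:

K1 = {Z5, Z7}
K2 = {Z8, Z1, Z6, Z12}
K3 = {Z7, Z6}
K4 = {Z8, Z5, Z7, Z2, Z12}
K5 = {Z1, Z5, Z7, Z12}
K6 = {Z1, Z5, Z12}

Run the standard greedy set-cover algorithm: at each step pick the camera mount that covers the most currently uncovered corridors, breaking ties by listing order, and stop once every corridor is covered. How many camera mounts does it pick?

2

Pick 1: K4 covers 5 new corridors (Z8, Z5, Z7, Z2, Z12).
Pick 2: K2 covers 2 new corridors (Z1, Z6).
Greedy uses 2 camera mounts.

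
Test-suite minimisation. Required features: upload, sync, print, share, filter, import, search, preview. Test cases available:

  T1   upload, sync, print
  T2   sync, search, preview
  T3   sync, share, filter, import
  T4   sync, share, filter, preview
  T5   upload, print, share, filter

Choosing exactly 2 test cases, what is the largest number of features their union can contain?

7

Choosing T2, T5 covers {upload, sync, print, share, filter, search, preview} — 7 features.
No choice of 2 test cases does better; here import is left uncovered.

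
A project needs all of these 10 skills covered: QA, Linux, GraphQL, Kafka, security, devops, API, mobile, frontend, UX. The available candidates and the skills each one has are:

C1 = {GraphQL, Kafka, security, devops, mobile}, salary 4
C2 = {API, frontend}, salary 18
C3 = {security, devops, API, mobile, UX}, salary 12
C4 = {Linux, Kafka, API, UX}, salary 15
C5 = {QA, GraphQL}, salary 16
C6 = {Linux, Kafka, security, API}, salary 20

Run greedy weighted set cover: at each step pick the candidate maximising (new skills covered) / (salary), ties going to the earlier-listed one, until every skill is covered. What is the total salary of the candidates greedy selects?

Pick 1: C1 adds 5 new (GraphQL, Kafka, security, devops, mobile) at salary 4 (ratio 5/4).
Pick 2: C4 adds 3 new (Linux, API, UX) at salary 15 (ratio 3/15).
Pick 3: C5 adds 1 new (QA) at salary 16 (ratio 1/16).
Pick 4: C2 adds 1 new (frontend) at salary 18 (ratio 1/18).
Greedy total salary: 4 + 15 + 16 + 18 = 53.

53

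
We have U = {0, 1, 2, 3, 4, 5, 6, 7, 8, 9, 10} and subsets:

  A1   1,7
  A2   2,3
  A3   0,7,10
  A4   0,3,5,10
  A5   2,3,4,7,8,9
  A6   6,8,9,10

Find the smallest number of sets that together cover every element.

4

A1, A4, A5, A6 together cover {0, 1, 2, 3, 4, 5, 6, 7, 8, 9, 10} — every element.
No 3 of the 6 sets cover everything (all 20 triples fall short), so 4 is minimum.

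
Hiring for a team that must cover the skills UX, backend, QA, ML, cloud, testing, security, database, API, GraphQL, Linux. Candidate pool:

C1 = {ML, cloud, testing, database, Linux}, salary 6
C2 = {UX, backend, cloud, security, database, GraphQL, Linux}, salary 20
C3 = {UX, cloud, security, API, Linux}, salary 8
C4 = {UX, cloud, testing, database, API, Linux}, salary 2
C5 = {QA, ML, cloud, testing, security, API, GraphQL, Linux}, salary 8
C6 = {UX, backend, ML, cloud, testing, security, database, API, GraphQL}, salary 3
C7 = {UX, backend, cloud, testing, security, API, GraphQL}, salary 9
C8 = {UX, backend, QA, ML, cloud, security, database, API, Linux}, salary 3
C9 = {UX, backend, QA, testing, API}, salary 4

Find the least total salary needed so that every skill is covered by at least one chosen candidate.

6

C6, C8 cover every skill at salary 3 + 3 = 6.
Any cover uses at least 2 candidates; among all covering selections none totals below 6.
Greedy by coverage-per-salary would pick C4, C6, C8 for 8 — worse than the optimum 6.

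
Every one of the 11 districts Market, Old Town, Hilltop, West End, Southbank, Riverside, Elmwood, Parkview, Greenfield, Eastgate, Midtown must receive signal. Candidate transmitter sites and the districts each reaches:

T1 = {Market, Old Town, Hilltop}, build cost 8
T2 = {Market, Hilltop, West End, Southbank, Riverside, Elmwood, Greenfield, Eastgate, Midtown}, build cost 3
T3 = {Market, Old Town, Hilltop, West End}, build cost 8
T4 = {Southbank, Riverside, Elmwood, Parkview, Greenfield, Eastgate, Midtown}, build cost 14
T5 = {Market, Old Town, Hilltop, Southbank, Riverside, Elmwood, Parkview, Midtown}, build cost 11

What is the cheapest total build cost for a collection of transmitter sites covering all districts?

T2, T5 cover every district at build cost 3 + 11 = 14.
Any cover uses at least 2 transmitter sites; among all covering selections none totals below 14.

14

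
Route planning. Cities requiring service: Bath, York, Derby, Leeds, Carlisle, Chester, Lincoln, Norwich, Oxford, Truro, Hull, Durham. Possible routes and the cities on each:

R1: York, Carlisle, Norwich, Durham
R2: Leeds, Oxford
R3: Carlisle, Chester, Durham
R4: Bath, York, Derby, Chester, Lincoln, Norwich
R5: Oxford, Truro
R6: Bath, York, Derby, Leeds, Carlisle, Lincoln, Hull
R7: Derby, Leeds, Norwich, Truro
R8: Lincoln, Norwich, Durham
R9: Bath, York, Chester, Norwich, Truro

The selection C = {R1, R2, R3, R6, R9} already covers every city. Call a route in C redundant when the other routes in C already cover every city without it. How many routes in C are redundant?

Drop R1: the rest still cover every city — redundant.
Drop R2: Oxford uncovered — not redundant.
Drop R3: the rest still cover every city — redundant.
Drop R6: Derby, Lincoln, Hull uncovered — not redundant.
Drop R9: Truro uncovered — not redundant.
2 redundant: R1, R3.

2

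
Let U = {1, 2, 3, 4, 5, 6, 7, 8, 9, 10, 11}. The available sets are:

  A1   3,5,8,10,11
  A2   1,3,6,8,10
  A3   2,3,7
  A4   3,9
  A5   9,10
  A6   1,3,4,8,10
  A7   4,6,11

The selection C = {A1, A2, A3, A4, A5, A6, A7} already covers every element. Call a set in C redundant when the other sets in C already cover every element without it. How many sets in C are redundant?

5

Drop A1: 5 uncovered — not redundant.
Drop A2: the rest still cover every element — redundant.
Drop A3: 2, 7 uncovered — not redundant.
Drop A4: the rest still cover every element — redundant.
Drop A5: the rest still cover every element — redundant.
Drop A6: the rest still cover every element — redundant.
Drop A7: the rest still cover every element — redundant.
5 redundant: A2, A4, A5, A6, A7.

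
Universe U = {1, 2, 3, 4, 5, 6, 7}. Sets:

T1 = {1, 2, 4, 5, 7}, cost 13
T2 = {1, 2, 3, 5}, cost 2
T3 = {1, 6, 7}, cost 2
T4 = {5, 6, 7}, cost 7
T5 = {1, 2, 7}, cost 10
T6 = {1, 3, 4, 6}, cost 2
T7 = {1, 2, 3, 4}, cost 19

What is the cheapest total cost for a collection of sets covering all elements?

6

T2, T3, T6 cover every element at cost 2 + 2 + 2 = 6.
Any cover uses at least 2 sets; among all covering selections none totals below 6.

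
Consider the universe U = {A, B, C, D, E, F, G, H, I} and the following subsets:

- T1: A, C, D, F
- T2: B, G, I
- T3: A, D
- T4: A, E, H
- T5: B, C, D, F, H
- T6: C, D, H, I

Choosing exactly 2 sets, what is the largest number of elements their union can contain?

Choosing T1, T2 covers {A, B, C, D, F, G, I} — 7 elements.
No choice of 2 sets does better; here E, H are left uncovered.

7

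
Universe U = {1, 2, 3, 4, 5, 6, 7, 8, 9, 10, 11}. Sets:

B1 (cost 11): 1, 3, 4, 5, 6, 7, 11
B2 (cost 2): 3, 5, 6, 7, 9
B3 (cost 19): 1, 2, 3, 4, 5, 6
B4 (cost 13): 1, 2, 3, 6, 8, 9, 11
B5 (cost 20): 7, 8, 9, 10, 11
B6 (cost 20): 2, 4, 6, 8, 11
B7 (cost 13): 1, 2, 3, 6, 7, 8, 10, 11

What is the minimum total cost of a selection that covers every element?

B1, B2, B7 cover every element at cost 11 + 2 + 13 = 26.
Any cover uses at least 2 sets; among all covering selections none totals below 26.

26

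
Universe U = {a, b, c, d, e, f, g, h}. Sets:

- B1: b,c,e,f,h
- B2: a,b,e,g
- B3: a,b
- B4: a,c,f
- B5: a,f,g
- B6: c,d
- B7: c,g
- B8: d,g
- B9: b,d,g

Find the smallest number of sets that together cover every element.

B1, B2, B6 together cover {a, b, c, d, e, f, g, h} — every element.
No 2 of the 9 sets cover everything (all 36 pairs fall short), so 3 is minimum.

3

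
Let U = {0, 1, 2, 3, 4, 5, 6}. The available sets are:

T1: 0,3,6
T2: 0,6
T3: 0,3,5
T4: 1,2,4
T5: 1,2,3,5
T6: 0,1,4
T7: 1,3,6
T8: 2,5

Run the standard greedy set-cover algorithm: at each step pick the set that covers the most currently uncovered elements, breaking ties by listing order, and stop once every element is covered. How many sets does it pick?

Pick 1: T5 covers 4 new elements (1, 2, 3, 5).
Pick 2: T1 covers 2 new elements (0, 6).
Pick 3: T4 covers 1 new elements (4).
Greedy uses 3 sets.

3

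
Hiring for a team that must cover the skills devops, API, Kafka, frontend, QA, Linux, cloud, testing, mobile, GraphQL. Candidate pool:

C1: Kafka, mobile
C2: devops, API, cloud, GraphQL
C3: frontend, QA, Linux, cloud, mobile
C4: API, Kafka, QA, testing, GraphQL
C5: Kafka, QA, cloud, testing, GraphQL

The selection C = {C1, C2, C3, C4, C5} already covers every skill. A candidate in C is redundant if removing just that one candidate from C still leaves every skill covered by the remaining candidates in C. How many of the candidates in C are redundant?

Drop C1: the rest still cover every skill — redundant.
Drop C2: devops uncovered — not redundant.
Drop C3: frontend, Linux uncovered — not redundant.
Drop C4: the rest still cover every skill — redundant.
Drop C5: the rest still cover every skill — redundant.
3 redundant: C1, C4, C5.

3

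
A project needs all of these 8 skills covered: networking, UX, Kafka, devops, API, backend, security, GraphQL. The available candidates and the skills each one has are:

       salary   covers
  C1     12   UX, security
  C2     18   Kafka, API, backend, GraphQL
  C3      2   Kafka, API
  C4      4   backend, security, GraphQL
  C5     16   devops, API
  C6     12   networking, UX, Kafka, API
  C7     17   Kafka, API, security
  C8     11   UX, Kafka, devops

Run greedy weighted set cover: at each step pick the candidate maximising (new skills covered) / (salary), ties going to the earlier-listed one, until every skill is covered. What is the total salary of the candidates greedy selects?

29

Pick 1: C3 adds 2 new (Kafka, API) at salary 2 (ratio 2/2).
Pick 2: C4 adds 3 new (backend, security, GraphQL) at salary 4 (ratio 3/4).
Pick 3: C8 adds 2 new (UX, devops) at salary 11 (ratio 2/11).
Pick 4: C6 adds 1 new (networking) at salary 12 (ratio 1/12).
Greedy total salary: 2 + 4 + 11 + 12 = 29. (The true optimum is 27, so greedy overshoots here.)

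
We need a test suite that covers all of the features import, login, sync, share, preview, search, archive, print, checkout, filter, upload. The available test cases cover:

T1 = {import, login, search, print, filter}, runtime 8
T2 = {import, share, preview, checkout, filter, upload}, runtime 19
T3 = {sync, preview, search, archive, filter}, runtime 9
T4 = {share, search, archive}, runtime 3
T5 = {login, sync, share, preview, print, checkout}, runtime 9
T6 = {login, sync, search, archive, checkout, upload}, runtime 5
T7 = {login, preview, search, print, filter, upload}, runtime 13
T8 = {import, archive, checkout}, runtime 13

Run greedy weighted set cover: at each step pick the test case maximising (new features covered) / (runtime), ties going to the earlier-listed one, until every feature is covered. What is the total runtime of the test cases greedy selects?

Pick 1: T6 adds 6 new (login, sync, search, archive, checkout, upload) at runtime 5 (ratio 6/5).
Pick 2: T1 adds 3 new (import, print, filter) at runtime 8 (ratio 3/8).
Pick 3: T4 adds 1 new (share) at runtime 3 (ratio 1/3).
Pick 4: T3 adds 1 new (preview) at runtime 9 (ratio 1/9).
Greedy total runtime: 5 + 8 + 3 + 9 = 25. (The true optimum is 22, so greedy overshoots here.)

25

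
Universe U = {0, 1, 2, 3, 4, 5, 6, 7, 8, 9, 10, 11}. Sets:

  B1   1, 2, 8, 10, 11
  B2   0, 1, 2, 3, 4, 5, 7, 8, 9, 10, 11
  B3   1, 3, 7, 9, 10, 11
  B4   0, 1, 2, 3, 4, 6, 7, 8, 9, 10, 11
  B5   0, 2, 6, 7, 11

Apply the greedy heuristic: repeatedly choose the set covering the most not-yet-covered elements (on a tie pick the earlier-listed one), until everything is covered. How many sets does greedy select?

Pick 1: B2 covers 11 new elements (0, 1, 2, 3, 4, 5, 7, 8, 9, 10, 11).
Pick 2: B4 covers 1 new elements (6).
Greedy uses 2 sets.

2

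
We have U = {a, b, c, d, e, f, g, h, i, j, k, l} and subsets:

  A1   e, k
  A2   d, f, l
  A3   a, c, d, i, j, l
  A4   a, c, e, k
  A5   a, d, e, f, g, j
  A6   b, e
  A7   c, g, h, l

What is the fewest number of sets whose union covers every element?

5

A1, A2, A3, A6, A7 together cover {a, b, c, d, e, f, g, h, i, j, k, l} — every element.
No 4 of the 7 sets cover everything (all 35 size-4 selections fall short), so 5 is minimum.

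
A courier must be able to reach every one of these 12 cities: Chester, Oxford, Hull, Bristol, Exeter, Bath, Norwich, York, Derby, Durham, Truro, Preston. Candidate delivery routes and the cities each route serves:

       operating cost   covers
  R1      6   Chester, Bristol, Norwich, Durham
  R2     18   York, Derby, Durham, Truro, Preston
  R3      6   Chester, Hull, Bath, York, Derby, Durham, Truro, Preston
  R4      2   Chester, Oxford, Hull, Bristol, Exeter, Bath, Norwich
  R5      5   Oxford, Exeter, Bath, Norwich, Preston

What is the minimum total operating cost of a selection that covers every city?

8

R3, R4 cover every city at operating cost 6 + 2 = 8.
Any cover uses at least 2 routes; among all covering selections none totals below 8.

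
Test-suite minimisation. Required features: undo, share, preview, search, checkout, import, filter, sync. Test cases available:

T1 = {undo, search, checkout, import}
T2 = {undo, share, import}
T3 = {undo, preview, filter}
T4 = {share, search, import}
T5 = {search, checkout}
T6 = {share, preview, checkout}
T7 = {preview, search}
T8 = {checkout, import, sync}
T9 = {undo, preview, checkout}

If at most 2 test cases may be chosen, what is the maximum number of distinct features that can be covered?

6

Choosing T1, T3 covers {undo, preview, search, checkout, import, filter} — 6 features.
No choice of 2 test cases does better; here share, sync are left uncovered.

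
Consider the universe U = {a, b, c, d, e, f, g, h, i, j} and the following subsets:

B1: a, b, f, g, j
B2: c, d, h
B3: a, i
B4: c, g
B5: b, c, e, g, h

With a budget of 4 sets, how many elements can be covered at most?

Choosing B1, B2, B3, B5 covers {a, b, c, d, e, f, g, h, i, j} — 10 elements.
That is all 10 elements.

10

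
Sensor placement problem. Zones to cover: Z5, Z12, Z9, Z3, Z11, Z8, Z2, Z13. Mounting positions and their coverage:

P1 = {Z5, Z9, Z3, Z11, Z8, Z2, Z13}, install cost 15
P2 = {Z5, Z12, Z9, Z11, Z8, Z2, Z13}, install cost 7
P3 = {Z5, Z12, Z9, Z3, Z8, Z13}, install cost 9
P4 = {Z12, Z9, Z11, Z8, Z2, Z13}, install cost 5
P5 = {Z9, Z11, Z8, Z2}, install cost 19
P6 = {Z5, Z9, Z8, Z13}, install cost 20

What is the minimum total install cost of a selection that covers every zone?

P3, P4 cover every zone at install cost 9 + 5 = 14.
Any cover uses at least 2 sensor positions; among all covering selections none totals below 14.

14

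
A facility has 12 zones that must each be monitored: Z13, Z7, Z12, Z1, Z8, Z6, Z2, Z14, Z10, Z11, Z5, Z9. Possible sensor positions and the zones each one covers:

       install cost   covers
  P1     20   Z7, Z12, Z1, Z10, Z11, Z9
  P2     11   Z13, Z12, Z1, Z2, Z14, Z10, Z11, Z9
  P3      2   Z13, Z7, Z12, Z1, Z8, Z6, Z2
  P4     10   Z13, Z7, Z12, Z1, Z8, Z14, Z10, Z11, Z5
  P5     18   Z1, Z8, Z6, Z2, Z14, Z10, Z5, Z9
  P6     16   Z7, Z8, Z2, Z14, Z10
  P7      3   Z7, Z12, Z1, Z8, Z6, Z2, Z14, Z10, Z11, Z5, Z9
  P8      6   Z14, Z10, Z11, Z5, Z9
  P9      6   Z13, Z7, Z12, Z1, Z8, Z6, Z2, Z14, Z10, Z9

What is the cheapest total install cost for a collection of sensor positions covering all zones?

P3, P7 cover every zone at install cost 2 + 3 = 5.
Any cover uses at least 2 sensor positions; among all covering selections none totals below 5.

5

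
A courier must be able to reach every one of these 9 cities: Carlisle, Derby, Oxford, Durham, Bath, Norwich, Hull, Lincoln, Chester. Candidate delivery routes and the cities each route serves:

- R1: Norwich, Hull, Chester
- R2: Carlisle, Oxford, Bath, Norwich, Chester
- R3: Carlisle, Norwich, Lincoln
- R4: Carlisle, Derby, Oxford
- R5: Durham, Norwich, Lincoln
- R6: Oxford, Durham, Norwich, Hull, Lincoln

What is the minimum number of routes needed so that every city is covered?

R2, R4, R6 together cover {Carlisle, Derby, Oxford, Durham, Bath, Norwich, Hull, Lincoln, Chester} — every city.
No 2 of the 6 routes cover everything (all 15 pairs fall short), so 3 is minimum.

3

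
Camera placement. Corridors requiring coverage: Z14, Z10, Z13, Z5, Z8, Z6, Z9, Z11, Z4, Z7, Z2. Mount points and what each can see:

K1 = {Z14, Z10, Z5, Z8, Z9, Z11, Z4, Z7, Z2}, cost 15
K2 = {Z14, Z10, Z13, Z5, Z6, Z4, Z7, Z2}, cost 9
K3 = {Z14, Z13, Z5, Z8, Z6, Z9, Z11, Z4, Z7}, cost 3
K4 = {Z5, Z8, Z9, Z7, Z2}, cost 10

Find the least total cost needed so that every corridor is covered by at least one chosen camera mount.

K2, K3 cover every corridor at cost 9 + 3 = 12.
Any cover uses at least 2 camera mounts; among all covering selections none totals below 12.

12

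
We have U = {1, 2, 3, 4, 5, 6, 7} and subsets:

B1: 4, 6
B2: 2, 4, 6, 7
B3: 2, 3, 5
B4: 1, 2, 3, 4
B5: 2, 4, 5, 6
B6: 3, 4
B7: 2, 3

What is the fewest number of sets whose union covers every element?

B2, B3, B4 together cover {1, 2, 3, 4, 5, 6, 7} — every element.
No 2 of the 7 sets cover everything (all 21 pairs fall short), so 3 is minimum.

3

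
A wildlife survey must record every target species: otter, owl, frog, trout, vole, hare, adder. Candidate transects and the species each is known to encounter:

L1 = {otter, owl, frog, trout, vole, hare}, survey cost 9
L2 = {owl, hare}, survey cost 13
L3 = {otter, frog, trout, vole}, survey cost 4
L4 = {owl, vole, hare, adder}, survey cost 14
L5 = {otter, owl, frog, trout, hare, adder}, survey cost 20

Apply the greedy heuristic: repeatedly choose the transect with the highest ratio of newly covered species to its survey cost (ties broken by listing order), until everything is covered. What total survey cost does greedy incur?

27

Pick 1: L3 adds 4 new (otter, frog, trout, vole) at survey cost 4 (ratio 4/4).
Pick 2: L1 adds 2 new (owl, hare) at survey cost 9 (ratio 2/9).
Pick 3: L4 adds 1 new (adder) at survey cost 14 (ratio 1/14).
Greedy total survey cost: 4 + 9 + 14 = 27. (The true optimum is 18, so greedy overshoots here.)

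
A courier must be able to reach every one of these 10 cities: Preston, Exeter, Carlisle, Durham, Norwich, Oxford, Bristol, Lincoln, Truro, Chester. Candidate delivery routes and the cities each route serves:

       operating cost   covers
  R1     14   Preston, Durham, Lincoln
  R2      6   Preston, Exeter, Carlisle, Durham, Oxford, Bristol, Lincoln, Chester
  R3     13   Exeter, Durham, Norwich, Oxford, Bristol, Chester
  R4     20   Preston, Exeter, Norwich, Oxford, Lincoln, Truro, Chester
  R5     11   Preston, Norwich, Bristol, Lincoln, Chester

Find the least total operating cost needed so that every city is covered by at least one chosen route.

26

R2, R4 cover every city at operating cost 6 + 20 = 26.
Any cover uses at least 2 routes; among all covering selections none totals below 26.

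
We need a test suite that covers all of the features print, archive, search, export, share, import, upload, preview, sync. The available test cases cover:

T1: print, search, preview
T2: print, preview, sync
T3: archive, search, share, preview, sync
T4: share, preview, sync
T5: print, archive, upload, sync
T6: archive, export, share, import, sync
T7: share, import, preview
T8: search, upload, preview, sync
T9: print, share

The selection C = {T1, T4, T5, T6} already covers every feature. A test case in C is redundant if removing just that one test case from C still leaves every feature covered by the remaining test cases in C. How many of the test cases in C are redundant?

Drop T1: search uncovered — not redundant.
Drop T4: the rest still cover every feature — redundant.
Drop T5: upload uncovered — not redundant.
Drop T6: export, import uncovered — not redundant.
1 redundant: T4.

1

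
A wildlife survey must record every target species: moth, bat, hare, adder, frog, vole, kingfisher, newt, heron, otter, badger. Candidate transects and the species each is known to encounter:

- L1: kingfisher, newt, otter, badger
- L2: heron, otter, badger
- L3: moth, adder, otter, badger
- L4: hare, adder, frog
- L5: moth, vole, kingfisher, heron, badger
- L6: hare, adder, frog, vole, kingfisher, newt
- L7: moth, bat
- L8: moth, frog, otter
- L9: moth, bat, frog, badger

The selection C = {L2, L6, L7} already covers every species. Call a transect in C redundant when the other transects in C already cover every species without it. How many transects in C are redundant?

0

Drop L2: heron, otter, badger uncovered — not redundant.
Drop L6: hare, adder, frog, vole, … uncovered — not redundant.
Drop L7: moth, bat uncovered — not redundant.
None of the transects in C is redundant.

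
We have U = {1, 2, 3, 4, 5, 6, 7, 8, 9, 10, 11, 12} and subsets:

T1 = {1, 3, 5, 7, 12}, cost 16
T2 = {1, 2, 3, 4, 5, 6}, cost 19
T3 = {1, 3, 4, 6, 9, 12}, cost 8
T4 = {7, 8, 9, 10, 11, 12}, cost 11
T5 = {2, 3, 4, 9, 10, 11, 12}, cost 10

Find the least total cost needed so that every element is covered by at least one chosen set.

30

T2, T4 cover every element at cost 19 + 11 = 30.
Any cover uses at least 2 sets; among all covering selections none totals below 30.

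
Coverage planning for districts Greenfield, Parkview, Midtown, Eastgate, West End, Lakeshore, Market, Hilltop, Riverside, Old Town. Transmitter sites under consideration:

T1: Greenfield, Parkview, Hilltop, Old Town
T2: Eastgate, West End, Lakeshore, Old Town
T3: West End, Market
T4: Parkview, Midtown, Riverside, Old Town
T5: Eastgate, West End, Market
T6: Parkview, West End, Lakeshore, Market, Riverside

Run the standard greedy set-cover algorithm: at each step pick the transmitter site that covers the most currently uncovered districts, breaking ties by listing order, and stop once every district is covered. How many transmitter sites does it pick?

Pick 1: T6 covers 5 new districts (Parkview, West End, Lakeshore, Market, Riverside).
Pick 2: T1 covers 3 new districts (Greenfield, Hilltop, Old Town).
Pick 3: T2 covers 1 new districts (Eastgate).
Pick 4: T4 covers 1 new districts (Midtown).
Greedy uses 4 transmitter sites.

4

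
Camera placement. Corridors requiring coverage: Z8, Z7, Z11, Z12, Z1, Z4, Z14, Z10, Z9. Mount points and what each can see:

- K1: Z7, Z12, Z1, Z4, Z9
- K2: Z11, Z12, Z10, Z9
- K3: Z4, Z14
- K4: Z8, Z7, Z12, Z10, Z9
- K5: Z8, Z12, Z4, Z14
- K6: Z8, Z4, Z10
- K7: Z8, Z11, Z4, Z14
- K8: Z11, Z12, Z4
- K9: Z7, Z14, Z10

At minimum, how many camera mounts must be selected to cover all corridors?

3

K1, K2, K5 together cover {Z8, Z7, Z11, Z12, Z1, Z4, Z14, Z10, Z9} — every corridor.
No 2 of the 9 camera mounts cover everything (all 36 pairs fall short), so 3 is minimum.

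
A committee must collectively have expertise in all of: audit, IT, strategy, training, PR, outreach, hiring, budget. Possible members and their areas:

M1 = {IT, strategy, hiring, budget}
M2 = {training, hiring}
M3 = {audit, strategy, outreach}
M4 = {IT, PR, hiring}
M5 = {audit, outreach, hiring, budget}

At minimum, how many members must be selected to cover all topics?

M1, M2, M3, M4 together cover {audit, IT, strategy, training, PR, outreach, hiring, budget} — every topic.
No 3 of the 5 members cover everything (all 10 triples fall short), so 4 is minimum.

4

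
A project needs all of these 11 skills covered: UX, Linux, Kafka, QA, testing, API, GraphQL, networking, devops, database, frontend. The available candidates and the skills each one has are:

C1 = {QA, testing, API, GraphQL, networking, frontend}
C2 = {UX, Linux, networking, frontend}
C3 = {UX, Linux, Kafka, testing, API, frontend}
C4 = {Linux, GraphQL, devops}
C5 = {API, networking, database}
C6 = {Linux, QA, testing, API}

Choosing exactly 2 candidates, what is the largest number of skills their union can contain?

Choosing C1, C3 covers {UX, Linux, Kafka, QA, testing, API, GraphQL, networking, frontend} — 9 skills.
No choice of 2 candidates does better; here devops, database are left uncovered.

9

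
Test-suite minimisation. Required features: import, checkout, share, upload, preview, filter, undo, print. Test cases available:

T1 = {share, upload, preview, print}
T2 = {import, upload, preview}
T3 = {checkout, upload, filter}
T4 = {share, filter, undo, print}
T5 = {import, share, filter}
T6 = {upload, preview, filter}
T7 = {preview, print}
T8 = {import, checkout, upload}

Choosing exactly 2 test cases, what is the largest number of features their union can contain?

7

Choosing T2, T4 covers {import, share, upload, preview, filter, undo, print} — 7 features.
No choice of 2 test cases does better; here checkout is left uncovered.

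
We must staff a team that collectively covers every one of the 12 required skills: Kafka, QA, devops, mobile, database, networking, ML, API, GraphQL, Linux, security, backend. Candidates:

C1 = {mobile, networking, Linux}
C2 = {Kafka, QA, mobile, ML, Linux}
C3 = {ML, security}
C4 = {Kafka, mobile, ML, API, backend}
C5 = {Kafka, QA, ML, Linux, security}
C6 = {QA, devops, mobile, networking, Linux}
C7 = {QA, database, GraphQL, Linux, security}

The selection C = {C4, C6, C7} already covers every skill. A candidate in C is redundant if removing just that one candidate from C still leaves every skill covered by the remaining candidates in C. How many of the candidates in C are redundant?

Drop C4: Kafka, ML, API, backend uncovered — not redundant.
Drop C6: devops, networking uncovered — not redundant.
Drop C7: database, GraphQL, security uncovered — not redundant.
None of the candidates in C is redundant.

0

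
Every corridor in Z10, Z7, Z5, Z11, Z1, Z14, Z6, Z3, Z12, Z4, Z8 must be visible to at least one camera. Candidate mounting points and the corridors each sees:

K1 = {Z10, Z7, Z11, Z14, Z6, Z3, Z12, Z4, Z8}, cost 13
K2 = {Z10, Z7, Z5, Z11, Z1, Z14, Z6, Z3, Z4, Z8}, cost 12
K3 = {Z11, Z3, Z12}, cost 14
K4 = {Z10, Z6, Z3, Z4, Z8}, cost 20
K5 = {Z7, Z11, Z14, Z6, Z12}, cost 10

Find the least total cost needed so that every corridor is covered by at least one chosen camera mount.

22

K2, K5 cover every corridor at cost 12 + 10 = 22.
Any cover uses at least 2 camera mounts; among all covering selections none totals below 22.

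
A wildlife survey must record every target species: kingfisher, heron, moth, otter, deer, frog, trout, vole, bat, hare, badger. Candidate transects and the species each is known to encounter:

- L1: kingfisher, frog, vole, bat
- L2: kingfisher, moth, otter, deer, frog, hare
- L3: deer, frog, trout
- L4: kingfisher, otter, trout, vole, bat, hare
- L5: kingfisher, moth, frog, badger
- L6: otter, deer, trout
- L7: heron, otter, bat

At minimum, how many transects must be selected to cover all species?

4

L2, L4, L5, L7 together cover {kingfisher, heron, moth, otter, deer, frog, trout, vole, bat, hare, badger} — every species.
No 3 of the 7 transects cover everything (all 35 triples fall short), so 4 is minimum.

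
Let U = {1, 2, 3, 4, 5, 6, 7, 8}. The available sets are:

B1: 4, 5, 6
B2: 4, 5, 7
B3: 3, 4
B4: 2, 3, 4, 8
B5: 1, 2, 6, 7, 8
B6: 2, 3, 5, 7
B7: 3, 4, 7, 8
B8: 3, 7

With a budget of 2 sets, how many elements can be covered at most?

Choosing B1, B5 covers {1, 2, 4, 5, 6, 7, 8} — 7 elements.
No choice of 2 sets does better; here 3 is left uncovered.

7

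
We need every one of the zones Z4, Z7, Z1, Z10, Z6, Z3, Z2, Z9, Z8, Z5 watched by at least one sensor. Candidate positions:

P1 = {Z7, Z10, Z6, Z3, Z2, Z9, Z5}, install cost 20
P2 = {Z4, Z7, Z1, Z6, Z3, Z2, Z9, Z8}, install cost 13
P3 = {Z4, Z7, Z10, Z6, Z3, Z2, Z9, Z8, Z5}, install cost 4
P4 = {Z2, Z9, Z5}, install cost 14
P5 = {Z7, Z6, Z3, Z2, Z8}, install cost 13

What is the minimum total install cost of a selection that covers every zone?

17

P2, P3 cover every zone at install cost 13 + 4 = 17.
Any cover uses at least 2 sensor positions; among all covering selections none totals below 17.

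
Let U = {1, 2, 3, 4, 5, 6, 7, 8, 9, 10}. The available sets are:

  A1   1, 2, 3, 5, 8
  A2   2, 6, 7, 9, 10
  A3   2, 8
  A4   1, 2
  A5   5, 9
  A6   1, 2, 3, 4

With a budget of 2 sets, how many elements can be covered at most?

Choosing A1, A2 covers {1, 2, 3, 5, 6, 7, 8, 9, 10} — 9 elements.
No choice of 2 sets does better; here 4 is left uncovered.

9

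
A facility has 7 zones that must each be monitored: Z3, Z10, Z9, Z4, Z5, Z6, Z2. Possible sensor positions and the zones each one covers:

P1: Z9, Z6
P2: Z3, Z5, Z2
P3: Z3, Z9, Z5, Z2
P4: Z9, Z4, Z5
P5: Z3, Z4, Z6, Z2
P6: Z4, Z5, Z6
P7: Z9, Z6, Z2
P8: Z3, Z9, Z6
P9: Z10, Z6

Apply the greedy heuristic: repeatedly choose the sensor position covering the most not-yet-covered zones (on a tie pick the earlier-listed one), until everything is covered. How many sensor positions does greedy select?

3

Pick 1: P3 covers 4 new zones (Z3, Z9, Z5, Z2).
Pick 2: P5 covers 2 new zones (Z4, Z6).
Pick 3: P9 covers 1 new zones (Z10).
Greedy uses 3 sensor positions.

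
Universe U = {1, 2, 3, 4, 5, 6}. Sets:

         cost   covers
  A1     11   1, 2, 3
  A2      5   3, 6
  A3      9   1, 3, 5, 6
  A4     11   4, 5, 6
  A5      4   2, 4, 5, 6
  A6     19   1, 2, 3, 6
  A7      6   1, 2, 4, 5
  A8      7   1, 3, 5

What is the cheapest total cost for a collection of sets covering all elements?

A2, A7 cover every element at cost 5 + 6 = 11.
Any cover uses at least 2 sets; among all covering selections none totals below 11.

11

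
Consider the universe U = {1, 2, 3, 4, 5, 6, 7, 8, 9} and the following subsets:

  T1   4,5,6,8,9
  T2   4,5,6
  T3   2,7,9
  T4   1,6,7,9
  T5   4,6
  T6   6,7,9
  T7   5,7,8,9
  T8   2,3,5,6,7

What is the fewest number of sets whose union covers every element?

3

T1, T4, T8 together cover {1, 2, 3, 4, 5, 6, 7, 8, 9} — every element.
No 2 of the 8 sets cover everything (all 28 pairs fall short), so 3 is minimum.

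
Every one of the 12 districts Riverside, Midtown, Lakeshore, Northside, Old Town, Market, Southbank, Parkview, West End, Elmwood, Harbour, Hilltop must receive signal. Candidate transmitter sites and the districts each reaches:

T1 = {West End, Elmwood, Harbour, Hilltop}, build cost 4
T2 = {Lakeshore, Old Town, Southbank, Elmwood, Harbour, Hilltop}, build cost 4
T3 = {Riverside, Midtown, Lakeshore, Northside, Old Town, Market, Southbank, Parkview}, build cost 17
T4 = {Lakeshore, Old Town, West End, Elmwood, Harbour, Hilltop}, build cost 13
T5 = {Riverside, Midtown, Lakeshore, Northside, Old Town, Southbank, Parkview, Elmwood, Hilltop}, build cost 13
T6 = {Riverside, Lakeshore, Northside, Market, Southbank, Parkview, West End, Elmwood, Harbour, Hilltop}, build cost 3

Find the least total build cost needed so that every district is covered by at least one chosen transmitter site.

16

T5, T6 cover every district at build cost 13 + 3 = 16.
Any cover uses at least 2 transmitter sites; among all covering selections none totals below 16.
Greedy by coverage-per-build cost would pick T6, T2, T5 for 20 — worse than the optimum 16.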